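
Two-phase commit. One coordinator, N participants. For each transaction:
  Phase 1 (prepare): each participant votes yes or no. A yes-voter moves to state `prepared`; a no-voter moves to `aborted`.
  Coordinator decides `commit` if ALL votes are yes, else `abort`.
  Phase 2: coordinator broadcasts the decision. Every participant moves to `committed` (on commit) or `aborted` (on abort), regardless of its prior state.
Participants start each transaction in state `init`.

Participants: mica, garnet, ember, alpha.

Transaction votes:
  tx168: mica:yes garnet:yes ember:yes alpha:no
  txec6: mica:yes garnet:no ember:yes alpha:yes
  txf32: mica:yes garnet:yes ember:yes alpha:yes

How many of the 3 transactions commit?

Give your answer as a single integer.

tx168: no from alpha -> abort (commits=0)
txec6: no from garnet -> abort (commits=0)
txf32: all yes -> commit (commits=1)

Answer: 1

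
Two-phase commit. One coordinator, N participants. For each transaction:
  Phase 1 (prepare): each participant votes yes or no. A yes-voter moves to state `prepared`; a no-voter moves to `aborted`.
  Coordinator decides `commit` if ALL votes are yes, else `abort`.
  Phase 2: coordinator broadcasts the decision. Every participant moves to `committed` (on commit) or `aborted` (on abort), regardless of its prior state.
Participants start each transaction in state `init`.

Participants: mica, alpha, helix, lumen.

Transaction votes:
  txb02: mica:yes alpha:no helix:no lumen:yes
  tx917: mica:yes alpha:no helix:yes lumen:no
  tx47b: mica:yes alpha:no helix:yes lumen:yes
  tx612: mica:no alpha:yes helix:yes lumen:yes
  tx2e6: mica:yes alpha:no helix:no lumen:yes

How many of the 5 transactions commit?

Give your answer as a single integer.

Answer: 0

Derivation:
txb02: no from alpha, helix -> abort (commits=0)
tx917: no from alpha, lumen -> abort (commits=0)
tx47b: no from alpha -> abort (commits=0)
tx612: no from mica -> abort (commits=0)
tx2e6: no from alpha, helix -> abort (commits=0)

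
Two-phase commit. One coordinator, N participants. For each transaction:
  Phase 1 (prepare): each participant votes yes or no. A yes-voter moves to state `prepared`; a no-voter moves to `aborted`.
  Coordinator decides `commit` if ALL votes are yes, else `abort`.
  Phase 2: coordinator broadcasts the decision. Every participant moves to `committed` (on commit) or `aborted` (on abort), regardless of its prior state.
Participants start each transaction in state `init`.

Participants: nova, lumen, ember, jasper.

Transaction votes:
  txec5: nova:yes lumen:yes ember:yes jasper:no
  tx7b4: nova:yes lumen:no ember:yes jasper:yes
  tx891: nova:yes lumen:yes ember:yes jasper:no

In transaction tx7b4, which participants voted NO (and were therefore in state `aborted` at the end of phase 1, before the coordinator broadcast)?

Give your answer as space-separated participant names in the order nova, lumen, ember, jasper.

Answer: lumen

Derivation:
Txn tx7b4 phase 1: nova yes -> prepared; lumen no -> aborted; ember yes -> prepared; jasper yes -> prepared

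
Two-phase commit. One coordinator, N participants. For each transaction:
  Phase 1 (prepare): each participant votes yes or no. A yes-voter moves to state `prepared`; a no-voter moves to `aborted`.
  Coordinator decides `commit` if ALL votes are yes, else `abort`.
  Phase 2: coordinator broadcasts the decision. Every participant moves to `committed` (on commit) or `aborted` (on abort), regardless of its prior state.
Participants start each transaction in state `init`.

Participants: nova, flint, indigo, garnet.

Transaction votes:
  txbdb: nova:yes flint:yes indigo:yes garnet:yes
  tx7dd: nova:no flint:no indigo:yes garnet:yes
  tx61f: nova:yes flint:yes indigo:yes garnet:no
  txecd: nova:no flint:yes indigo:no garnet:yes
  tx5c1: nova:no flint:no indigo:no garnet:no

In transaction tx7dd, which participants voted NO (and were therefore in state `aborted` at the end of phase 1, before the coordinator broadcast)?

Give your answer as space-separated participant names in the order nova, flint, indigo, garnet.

Txn tx7dd phase 1: nova no -> aborted; flint no -> aborted; indigo yes -> prepared; garnet yes -> prepared

Answer: nova flint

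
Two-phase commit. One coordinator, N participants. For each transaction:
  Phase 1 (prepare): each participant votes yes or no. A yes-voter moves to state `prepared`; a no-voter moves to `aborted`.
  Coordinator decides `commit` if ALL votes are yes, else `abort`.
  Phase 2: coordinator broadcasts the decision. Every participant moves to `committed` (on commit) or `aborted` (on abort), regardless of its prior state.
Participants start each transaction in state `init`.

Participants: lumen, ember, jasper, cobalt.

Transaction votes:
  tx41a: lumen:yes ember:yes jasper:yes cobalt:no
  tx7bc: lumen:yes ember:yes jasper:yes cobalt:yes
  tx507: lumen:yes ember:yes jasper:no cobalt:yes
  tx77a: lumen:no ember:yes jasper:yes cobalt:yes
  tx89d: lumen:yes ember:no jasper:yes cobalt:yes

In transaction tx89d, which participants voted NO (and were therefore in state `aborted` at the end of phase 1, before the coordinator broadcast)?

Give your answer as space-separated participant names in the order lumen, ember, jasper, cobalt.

Answer: ember

Derivation:
Txn tx89d phase 1: lumen yes -> prepared; ember no -> aborted; jasper yes -> prepared; cobalt yes -> prepared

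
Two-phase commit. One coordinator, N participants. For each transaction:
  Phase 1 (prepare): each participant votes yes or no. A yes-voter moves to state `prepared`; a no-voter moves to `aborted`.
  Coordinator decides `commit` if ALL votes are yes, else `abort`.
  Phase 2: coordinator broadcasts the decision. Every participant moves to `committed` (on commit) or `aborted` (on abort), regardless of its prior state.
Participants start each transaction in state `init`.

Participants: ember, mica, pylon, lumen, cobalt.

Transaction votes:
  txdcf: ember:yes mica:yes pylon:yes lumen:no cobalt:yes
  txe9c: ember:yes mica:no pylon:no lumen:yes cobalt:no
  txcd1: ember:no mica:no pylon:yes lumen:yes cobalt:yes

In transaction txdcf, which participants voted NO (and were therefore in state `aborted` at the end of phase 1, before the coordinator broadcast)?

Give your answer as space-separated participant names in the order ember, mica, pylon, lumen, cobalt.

Answer: lumen

Derivation:
Txn txdcf phase 1: ember yes -> prepared; mica yes -> prepared; pylon yes -> prepared; lumen no -> aborted; cobalt yes -> prepared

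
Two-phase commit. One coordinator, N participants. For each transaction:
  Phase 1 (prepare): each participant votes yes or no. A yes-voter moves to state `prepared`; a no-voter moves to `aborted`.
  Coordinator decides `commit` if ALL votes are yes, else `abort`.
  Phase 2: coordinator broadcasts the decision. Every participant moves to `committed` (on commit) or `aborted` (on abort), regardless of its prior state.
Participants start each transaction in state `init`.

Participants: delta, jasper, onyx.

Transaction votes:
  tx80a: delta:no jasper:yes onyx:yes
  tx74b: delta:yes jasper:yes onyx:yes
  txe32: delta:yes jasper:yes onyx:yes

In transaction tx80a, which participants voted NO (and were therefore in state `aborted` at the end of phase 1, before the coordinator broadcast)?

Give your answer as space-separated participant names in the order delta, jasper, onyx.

Answer: delta

Derivation:
Txn tx80a phase 1: delta no -> aborted; jasper yes -> prepared; onyx yes -> prepared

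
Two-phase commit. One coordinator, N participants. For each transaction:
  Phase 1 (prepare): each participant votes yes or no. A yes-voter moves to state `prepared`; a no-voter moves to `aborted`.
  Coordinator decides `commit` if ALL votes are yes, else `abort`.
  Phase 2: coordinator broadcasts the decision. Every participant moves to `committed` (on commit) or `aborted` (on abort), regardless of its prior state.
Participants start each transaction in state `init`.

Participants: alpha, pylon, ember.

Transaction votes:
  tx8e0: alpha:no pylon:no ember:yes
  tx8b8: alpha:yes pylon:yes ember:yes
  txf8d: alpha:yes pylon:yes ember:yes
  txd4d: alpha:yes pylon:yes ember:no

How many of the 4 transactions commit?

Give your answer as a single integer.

tx8e0: no from alpha, pylon -> abort (commits=0)
tx8b8: all yes -> commit (commits=1)
txf8d: all yes -> commit (commits=2)
txd4d: no from ember -> abort (commits=2)

Answer: 2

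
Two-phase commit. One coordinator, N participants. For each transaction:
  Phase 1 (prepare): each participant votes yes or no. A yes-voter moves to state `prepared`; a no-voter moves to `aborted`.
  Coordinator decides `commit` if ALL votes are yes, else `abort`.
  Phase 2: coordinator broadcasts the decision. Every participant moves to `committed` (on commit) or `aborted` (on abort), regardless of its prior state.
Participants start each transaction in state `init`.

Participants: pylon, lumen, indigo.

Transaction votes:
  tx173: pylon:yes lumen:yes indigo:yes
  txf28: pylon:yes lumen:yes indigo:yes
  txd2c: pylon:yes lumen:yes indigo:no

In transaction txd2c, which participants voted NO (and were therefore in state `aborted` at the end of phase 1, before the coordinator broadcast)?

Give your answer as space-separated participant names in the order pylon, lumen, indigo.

Txn txd2c phase 1: pylon yes -> prepared; lumen yes -> prepared; indigo no -> aborted

Answer: indigo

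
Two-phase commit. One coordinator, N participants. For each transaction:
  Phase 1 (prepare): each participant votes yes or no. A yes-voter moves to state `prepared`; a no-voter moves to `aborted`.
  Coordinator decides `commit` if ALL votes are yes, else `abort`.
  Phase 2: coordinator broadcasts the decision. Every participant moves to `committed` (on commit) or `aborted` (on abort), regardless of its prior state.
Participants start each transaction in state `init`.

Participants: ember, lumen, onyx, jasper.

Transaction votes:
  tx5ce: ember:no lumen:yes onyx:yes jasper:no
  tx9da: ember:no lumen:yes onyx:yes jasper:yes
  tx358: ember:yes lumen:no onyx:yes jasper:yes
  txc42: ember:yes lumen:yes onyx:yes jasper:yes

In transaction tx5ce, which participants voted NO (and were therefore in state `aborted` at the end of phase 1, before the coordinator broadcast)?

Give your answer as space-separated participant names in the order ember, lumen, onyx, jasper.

Answer: ember jasper

Derivation:
Txn tx5ce phase 1: ember no -> aborted; lumen yes -> prepared; onyx yes -> prepared; jasper no -> aborted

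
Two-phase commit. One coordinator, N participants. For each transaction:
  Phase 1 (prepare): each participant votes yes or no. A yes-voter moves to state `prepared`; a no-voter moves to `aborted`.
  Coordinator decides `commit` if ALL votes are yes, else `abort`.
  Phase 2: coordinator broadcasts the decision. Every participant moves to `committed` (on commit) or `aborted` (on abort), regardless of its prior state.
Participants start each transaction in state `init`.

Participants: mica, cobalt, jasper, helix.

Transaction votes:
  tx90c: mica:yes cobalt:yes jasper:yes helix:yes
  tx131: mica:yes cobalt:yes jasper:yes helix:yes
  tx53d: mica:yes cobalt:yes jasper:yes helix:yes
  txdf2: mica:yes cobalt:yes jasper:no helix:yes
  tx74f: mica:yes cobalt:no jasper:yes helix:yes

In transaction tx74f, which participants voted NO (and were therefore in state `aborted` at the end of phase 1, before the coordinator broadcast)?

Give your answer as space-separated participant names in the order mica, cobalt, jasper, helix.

Answer: cobalt

Derivation:
Txn tx74f phase 1: mica yes -> prepared; cobalt no -> aborted; jasper yes -> prepared; helix yes -> prepared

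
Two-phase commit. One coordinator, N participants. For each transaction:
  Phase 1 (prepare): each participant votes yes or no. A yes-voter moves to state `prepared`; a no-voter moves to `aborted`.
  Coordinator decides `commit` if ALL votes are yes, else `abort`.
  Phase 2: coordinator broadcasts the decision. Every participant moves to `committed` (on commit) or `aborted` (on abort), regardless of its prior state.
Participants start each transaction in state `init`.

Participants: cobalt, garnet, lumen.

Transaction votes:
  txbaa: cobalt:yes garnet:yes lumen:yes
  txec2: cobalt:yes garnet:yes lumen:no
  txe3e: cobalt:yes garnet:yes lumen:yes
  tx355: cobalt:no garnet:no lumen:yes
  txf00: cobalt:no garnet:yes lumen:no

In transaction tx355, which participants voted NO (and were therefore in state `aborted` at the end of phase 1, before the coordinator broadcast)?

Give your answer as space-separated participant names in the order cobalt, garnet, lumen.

Answer: cobalt garnet

Derivation:
Txn tx355 phase 1: cobalt no -> aborted; garnet no -> aborted; lumen yes -> prepared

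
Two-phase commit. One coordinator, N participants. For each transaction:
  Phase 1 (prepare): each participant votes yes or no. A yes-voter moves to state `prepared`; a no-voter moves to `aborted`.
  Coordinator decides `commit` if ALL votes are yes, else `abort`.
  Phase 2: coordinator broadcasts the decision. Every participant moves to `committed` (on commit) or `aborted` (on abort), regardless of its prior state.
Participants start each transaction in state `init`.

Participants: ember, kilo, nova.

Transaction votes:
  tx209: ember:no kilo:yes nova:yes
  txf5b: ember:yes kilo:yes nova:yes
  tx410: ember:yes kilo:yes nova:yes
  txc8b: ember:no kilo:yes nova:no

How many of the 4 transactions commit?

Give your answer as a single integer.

tx209: no from ember -> abort (commits=0)
txf5b: all yes -> commit (commits=1)
tx410: all yes -> commit (commits=2)
txc8b: no from ember, nova -> abort (commits=2)

Answer: 2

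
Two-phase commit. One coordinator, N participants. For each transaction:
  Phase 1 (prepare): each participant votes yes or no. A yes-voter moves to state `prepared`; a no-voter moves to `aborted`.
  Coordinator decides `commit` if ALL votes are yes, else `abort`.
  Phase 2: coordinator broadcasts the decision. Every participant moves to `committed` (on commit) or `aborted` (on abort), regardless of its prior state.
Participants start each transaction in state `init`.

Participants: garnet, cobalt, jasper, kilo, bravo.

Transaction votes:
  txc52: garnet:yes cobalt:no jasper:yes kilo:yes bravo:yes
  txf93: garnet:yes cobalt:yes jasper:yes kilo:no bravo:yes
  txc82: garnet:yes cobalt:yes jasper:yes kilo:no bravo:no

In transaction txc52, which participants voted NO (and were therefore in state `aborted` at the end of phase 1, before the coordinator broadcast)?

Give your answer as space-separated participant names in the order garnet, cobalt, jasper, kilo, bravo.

Txn txc52 phase 1: garnet yes -> prepared; cobalt no -> aborted; jasper yes -> prepared; kilo yes -> prepared; bravo yes -> prepared

Answer: cobalt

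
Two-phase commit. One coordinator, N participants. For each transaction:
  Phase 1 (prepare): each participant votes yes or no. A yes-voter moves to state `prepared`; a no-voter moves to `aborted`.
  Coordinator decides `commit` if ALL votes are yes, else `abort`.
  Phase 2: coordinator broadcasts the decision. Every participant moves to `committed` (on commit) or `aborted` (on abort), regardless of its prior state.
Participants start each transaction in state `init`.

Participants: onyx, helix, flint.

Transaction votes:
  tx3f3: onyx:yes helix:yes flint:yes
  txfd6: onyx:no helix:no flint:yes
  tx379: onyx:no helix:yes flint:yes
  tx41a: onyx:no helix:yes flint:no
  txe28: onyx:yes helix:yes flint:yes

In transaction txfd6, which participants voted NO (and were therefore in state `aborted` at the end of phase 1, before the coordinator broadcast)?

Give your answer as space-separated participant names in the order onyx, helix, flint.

Txn txfd6 phase 1: onyx no -> aborted; helix no -> aborted; flint yes -> prepared

Answer: onyx helix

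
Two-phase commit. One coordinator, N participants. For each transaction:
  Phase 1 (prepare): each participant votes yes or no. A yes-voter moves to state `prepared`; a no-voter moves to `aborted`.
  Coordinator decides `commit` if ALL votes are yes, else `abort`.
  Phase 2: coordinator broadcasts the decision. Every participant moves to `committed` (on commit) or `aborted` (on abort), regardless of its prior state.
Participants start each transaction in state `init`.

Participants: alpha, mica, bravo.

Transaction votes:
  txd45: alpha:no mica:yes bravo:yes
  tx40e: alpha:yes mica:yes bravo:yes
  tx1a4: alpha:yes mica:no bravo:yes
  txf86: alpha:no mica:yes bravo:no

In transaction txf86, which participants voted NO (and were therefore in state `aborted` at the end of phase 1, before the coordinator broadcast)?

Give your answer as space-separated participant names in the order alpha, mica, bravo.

Txn txf86 phase 1: alpha no -> aborted; mica yes -> prepared; bravo no -> aborted

Answer: alpha bravo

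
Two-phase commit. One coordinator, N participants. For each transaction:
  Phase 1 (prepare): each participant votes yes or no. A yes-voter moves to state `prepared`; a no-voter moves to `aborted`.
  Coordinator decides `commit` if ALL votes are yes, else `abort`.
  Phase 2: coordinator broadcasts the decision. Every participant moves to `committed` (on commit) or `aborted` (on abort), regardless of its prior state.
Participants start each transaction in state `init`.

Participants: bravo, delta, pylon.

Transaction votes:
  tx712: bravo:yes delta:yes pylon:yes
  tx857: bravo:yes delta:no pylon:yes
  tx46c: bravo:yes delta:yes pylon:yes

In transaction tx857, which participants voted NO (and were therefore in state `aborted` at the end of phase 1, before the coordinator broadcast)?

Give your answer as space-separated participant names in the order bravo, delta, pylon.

Txn tx857 phase 1: bravo yes -> prepared; delta no -> aborted; pylon yes -> prepared

Answer: delta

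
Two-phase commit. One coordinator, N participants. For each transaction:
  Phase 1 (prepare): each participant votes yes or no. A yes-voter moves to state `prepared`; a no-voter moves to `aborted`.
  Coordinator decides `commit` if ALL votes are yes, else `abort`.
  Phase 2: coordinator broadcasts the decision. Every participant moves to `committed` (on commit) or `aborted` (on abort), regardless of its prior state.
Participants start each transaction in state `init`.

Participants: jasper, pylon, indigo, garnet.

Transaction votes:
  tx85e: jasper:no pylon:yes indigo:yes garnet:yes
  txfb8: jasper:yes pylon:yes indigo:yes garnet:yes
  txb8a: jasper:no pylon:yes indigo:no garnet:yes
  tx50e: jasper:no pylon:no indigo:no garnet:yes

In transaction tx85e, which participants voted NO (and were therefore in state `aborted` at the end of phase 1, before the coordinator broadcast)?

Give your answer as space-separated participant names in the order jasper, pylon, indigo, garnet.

Txn tx85e phase 1: jasper no -> aborted; pylon yes -> prepared; indigo yes -> prepared; garnet yes -> prepared

Answer: jasper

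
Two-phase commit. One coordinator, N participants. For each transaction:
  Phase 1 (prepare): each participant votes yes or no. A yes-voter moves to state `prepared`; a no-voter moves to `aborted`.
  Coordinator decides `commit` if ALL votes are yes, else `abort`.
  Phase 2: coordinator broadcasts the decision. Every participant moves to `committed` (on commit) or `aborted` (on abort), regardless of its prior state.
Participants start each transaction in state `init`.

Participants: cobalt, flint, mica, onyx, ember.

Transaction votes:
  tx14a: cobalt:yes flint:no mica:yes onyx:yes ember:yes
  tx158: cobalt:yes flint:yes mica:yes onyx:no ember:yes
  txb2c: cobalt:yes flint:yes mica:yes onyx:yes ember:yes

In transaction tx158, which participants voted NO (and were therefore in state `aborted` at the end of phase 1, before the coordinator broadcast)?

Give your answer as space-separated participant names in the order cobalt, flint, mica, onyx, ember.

Answer: onyx

Derivation:
Txn tx158 phase 1: cobalt yes -> prepared; flint yes -> prepared; mica yes -> prepared; onyx no -> aborted; ember yes -> prepared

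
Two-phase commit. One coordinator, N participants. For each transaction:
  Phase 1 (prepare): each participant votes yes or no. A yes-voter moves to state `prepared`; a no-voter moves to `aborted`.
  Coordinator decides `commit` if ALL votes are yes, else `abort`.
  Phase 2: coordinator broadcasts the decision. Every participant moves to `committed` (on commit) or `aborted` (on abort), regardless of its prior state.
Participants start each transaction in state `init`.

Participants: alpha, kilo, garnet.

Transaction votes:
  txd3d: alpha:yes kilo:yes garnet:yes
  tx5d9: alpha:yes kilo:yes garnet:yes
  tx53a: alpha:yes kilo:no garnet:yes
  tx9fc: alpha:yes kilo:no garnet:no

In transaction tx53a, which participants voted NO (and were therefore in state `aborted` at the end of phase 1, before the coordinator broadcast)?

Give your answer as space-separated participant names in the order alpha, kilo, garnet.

Answer: kilo

Derivation:
Txn tx53a phase 1: alpha yes -> prepared; kilo no -> aborted; garnet yes -> prepared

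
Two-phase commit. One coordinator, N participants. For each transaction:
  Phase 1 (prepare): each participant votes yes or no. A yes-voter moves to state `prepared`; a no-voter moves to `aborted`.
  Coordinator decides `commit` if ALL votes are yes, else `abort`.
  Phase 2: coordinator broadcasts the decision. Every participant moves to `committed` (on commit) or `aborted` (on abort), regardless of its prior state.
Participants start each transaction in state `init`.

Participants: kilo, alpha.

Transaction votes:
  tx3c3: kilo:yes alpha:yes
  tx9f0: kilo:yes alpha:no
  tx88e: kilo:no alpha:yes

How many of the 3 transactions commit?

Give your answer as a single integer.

Answer: 1

Derivation:
tx3c3: all yes -> commit (commits=1)
tx9f0: no from alpha -> abort (commits=1)
tx88e: no from kilo -> abort (commits=1)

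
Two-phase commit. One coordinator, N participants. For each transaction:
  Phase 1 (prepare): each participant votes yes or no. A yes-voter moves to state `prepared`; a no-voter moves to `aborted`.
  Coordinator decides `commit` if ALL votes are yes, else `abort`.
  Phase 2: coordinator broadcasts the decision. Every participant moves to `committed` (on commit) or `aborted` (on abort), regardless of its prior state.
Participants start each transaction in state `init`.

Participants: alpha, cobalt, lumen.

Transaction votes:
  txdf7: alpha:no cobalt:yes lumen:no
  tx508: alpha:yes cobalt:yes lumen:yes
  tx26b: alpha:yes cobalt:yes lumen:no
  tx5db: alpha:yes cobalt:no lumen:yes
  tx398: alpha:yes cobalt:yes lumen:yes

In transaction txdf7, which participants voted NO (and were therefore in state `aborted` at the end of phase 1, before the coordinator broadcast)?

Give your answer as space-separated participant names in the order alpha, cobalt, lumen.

Txn txdf7 phase 1: alpha no -> aborted; cobalt yes -> prepared; lumen no -> aborted

Answer: alpha lumen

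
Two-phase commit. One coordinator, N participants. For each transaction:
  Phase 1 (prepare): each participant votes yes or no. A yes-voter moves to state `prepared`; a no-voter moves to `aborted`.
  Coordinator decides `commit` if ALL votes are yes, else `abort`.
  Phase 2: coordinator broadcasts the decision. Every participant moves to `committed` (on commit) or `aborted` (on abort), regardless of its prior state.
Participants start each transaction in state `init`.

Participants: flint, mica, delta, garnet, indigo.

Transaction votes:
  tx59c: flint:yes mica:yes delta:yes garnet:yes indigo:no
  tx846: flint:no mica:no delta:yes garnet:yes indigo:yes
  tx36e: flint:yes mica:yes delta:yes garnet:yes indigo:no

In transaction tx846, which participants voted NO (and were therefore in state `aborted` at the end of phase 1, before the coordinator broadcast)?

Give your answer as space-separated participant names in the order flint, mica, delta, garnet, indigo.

Answer: flint mica

Derivation:
Txn tx846 phase 1: flint no -> aborted; mica no -> aborted; delta yes -> prepared; garnet yes -> prepared; indigo yes -> prepared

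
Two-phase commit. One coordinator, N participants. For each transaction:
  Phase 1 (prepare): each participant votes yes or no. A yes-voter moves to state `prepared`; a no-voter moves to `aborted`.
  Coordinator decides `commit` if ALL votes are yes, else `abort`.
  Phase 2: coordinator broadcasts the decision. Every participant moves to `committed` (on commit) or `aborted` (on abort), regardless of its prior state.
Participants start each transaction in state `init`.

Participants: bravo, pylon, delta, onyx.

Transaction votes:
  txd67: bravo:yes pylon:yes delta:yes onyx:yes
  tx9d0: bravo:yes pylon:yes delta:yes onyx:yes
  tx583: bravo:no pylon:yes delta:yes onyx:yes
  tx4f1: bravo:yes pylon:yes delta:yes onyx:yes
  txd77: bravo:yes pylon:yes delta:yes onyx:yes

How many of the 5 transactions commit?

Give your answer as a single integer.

Answer: 4

Derivation:
txd67: all yes -> commit (commits=1)
tx9d0: all yes -> commit (commits=2)
tx583: no from bravo -> abort (commits=2)
tx4f1: all yes -> commit (commits=3)
txd77: all yes -> commit (commits=4)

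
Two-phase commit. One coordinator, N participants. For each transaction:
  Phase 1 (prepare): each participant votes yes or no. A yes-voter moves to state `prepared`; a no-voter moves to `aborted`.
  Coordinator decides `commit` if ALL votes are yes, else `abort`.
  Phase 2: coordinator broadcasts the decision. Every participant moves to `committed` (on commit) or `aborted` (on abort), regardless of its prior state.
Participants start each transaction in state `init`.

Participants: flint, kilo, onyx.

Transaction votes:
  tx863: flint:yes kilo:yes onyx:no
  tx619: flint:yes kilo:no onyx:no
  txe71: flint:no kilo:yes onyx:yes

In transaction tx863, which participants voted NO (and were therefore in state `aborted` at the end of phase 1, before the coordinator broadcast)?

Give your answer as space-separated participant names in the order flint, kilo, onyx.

Txn tx863 phase 1: flint yes -> prepared; kilo yes -> prepared; onyx no -> aborted

Answer: onyx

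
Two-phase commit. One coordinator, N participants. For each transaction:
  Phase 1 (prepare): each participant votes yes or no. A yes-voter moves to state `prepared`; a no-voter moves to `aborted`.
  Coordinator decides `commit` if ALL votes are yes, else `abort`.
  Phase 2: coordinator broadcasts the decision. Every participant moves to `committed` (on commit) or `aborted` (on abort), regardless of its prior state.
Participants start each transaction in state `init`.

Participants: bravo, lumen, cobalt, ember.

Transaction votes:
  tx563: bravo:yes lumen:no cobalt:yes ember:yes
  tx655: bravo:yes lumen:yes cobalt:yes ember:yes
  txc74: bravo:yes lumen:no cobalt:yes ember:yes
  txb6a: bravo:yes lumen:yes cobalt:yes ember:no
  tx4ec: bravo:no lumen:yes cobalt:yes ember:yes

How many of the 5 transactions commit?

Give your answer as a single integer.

Answer: 1

Derivation:
tx563: no from lumen -> abort (commits=0)
tx655: all yes -> commit (commits=1)
txc74: no from lumen -> abort (commits=1)
txb6a: no from ember -> abort (commits=1)
tx4ec: no from bravo -> abort (commits=1)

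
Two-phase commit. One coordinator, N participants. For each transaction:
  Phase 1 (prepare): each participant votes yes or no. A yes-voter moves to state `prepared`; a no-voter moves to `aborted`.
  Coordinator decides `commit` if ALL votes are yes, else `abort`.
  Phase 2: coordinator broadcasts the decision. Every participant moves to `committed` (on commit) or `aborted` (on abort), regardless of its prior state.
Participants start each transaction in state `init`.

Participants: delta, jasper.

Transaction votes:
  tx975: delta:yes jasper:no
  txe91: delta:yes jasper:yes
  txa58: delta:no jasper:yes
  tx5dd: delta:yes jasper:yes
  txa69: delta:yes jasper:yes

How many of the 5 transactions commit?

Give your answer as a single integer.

Answer: 3

Derivation:
tx975: no from jasper -> abort (commits=0)
txe91: all yes -> commit (commits=1)
txa58: no from delta -> abort (commits=1)
tx5dd: all yes -> commit (commits=2)
txa69: all yes -> commit (commits=3)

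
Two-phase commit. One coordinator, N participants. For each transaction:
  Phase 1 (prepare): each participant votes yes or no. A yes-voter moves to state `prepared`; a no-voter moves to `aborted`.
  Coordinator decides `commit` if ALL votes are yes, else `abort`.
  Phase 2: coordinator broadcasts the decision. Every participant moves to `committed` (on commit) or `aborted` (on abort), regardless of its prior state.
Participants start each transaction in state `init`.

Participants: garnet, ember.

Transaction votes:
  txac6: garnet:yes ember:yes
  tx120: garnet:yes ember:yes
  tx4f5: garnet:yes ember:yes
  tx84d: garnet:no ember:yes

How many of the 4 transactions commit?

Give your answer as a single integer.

Answer: 3

Derivation:
txac6: all yes -> commit (commits=1)
tx120: all yes -> commit (commits=2)
tx4f5: all yes -> commit (commits=3)
tx84d: no from garnet -> abort (commits=3)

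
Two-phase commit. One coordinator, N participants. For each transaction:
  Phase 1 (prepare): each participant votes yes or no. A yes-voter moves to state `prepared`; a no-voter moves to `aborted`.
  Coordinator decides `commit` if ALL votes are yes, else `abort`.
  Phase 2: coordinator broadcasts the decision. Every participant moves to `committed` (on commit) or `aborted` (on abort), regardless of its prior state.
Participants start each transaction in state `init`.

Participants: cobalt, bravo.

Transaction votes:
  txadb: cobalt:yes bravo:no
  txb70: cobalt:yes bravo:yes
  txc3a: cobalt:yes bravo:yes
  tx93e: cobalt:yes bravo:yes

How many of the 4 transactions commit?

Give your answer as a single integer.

txadb: no from bravo -> abort (commits=0)
txb70: all yes -> commit (commits=1)
txc3a: all yes -> commit (commits=2)
tx93e: all yes -> commit (commits=3)

Answer: 3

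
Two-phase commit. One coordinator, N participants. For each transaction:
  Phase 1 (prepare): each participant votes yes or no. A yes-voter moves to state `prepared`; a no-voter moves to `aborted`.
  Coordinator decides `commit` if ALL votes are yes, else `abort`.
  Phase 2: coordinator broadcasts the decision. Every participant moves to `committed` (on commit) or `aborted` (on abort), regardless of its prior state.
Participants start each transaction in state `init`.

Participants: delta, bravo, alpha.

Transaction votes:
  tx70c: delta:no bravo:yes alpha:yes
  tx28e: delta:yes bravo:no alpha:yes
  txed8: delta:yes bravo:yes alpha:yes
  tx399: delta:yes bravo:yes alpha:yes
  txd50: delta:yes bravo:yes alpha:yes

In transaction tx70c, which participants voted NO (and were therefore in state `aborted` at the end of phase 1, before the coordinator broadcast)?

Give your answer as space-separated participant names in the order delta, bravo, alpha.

Txn tx70c phase 1: delta no -> aborted; bravo yes -> prepared; alpha yes -> prepared

Answer: delta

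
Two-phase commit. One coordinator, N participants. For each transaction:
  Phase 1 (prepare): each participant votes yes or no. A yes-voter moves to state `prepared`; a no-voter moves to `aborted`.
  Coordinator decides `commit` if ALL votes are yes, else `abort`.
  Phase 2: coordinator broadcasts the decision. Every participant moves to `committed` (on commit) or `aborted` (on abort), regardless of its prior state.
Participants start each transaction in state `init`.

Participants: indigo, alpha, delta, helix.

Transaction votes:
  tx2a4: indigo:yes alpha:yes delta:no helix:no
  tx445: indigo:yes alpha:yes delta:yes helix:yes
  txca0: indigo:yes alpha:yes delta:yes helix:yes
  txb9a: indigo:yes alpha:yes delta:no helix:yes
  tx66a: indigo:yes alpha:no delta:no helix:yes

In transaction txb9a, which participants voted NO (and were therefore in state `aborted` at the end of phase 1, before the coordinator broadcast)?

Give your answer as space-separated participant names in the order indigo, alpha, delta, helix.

Txn txb9a phase 1: indigo yes -> prepared; alpha yes -> prepared; delta no -> aborted; helix yes -> prepared

Answer: delta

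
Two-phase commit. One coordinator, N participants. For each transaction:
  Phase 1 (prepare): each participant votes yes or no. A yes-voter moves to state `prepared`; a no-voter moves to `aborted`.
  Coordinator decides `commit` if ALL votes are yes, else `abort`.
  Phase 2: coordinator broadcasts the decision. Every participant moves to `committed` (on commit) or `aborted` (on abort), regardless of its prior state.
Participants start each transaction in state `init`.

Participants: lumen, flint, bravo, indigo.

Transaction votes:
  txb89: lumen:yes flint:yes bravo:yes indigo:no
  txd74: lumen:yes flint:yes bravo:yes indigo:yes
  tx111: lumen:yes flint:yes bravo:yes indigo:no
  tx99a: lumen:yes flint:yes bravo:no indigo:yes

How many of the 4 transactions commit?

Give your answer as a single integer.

txb89: no from indigo -> abort (commits=0)
txd74: all yes -> commit (commits=1)
tx111: no from indigo -> abort (commits=1)
tx99a: no from bravo -> abort (commits=1)

Answer: 1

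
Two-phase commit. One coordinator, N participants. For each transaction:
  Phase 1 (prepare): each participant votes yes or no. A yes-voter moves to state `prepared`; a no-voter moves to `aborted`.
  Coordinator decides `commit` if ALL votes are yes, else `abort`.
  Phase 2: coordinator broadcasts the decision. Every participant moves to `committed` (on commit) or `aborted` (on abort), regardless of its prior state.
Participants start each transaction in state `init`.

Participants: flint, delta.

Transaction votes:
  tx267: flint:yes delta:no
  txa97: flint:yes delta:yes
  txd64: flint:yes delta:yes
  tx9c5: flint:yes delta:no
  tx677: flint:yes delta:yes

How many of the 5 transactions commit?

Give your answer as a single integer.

Answer: 3

Derivation:
tx267: no from delta -> abort (commits=0)
txa97: all yes -> commit (commits=1)
txd64: all yes -> commit (commits=2)
tx9c5: no from delta -> abort (commits=2)
tx677: all yes -> commit (commits=3)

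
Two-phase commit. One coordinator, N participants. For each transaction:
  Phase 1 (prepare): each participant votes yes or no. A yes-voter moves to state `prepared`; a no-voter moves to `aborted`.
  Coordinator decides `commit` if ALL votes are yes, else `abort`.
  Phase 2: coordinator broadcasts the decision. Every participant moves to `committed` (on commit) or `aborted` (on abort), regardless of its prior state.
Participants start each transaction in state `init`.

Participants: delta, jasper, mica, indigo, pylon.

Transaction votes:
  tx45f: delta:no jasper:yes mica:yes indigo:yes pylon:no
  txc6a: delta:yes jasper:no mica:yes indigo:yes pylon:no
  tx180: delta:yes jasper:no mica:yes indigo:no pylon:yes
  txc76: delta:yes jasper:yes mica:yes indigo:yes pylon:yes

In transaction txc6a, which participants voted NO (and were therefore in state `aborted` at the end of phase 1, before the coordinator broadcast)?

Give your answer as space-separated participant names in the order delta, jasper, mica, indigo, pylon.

Txn txc6a phase 1: delta yes -> prepared; jasper no -> aborted; mica yes -> prepared; indigo yes -> prepared; pylon no -> aborted

Answer: jasper pylon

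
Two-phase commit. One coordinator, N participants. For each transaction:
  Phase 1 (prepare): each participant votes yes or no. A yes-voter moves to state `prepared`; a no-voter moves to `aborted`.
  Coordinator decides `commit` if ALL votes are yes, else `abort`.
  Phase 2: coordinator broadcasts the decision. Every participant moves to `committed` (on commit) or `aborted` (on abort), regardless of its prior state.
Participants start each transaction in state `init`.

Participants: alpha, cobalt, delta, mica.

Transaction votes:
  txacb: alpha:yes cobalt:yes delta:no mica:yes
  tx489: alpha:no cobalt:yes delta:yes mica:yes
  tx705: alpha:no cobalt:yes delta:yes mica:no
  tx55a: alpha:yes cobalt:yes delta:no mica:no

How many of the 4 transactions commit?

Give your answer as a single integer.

txacb: no from delta -> abort (commits=0)
tx489: no from alpha -> abort (commits=0)
tx705: no from alpha, mica -> abort (commits=0)
tx55a: no from delta, mica -> abort (commits=0)

Answer: 0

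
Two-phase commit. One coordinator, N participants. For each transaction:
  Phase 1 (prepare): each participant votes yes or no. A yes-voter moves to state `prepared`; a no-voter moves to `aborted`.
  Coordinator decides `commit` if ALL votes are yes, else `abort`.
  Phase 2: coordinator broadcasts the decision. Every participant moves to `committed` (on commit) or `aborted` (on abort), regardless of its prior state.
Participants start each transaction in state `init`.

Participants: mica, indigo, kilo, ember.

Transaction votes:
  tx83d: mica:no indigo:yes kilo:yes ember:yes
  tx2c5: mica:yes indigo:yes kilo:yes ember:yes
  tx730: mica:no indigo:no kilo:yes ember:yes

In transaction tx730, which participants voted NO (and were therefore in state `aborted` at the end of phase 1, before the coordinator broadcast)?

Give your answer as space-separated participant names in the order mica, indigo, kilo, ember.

Answer: mica indigo

Derivation:
Txn tx730 phase 1: mica no -> aborted; indigo no -> aborted; kilo yes -> prepared; ember yes -> prepared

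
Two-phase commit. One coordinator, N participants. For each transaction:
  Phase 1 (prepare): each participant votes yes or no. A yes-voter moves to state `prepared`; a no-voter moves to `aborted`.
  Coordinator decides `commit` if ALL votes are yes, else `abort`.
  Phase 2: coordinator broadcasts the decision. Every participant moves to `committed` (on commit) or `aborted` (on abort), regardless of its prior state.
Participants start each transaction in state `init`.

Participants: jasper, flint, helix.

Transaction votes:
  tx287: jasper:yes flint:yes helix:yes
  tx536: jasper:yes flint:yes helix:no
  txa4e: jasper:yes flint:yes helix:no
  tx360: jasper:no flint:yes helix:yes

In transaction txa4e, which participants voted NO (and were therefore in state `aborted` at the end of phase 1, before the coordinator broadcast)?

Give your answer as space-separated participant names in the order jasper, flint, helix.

Answer: helix

Derivation:
Txn txa4e phase 1: jasper yes -> prepared; flint yes -> prepared; helix no -> aborted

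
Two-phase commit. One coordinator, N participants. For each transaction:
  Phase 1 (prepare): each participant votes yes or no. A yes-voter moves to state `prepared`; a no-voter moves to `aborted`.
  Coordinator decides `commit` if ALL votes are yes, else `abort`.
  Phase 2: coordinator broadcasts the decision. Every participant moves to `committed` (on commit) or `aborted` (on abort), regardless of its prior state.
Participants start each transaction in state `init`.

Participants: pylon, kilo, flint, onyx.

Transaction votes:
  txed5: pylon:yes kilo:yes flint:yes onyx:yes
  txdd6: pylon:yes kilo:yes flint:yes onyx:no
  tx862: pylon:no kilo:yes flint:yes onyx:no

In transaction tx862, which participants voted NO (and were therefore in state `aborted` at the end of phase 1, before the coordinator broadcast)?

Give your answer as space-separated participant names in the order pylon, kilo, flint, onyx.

Answer: pylon onyx

Derivation:
Txn tx862 phase 1: pylon no -> aborted; kilo yes -> prepared; flint yes -> prepared; onyx no -> aborted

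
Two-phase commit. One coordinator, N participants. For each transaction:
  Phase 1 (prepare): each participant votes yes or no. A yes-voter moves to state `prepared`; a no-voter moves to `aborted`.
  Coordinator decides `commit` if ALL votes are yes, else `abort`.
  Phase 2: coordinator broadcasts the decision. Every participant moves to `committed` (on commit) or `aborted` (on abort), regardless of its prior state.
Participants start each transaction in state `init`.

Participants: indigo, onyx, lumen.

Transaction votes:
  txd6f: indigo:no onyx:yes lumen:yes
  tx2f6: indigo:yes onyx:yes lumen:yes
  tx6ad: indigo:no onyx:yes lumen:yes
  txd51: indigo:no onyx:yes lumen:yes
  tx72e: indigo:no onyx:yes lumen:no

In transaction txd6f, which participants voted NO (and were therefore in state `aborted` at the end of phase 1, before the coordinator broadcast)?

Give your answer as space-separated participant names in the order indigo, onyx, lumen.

Answer: indigo

Derivation:
Txn txd6f phase 1: indigo no -> aborted; onyx yes -> prepared; lumen yes -> prepared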